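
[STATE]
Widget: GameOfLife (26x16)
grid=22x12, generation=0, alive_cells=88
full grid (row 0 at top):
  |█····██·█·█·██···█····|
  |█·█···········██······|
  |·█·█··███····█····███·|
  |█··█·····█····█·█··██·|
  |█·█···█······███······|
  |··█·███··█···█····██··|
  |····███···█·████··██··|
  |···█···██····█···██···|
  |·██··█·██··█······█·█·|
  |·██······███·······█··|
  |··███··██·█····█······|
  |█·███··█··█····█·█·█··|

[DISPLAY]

Gen: 0                    
█····██·█·█·██···█····    
█·█···········██······    
·█·█··███····█····███·    
█··█·····█····█·█··██·    
█·█···█······███······    
··█·███··█···█····██··    
····███···█·████··██··    
···█···██····█···██···    
·██··█·██··█······█·█·    
·██······███·······█··    
··███··██·█····█······    
█·███··█··█····█·█·█··    
                          
                          
                          


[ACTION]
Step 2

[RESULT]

Gen: 2                    
·█···········██·······    
█·█····███··█·█···██··    
█··██·█······█···██·█·    
█··████·█·····█··██·██    
·██·█·█··········██·█·    
···█·█·██·········██··    
··██···█·██·█·····█···    
··██·····█·█·█···██···    
···██████··█·····██···    
···██·█·█··██······█··    
····█·█··█·······█····    
···█···█·█·······█····    
                          
                          
                          


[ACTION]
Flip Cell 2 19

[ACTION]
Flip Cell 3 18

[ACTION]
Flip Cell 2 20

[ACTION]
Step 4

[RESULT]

Gen: 6                    
·██·····█····█········    
█·█···██·██·█·····███·    
██···██████··██··██·█·    
██····█··█···██·······    
█·········██··········    
·█····█·███·█·········    
······█···█·█·········    
······················    
······················    
······················    
······················    
······················    
                          
                          
                          


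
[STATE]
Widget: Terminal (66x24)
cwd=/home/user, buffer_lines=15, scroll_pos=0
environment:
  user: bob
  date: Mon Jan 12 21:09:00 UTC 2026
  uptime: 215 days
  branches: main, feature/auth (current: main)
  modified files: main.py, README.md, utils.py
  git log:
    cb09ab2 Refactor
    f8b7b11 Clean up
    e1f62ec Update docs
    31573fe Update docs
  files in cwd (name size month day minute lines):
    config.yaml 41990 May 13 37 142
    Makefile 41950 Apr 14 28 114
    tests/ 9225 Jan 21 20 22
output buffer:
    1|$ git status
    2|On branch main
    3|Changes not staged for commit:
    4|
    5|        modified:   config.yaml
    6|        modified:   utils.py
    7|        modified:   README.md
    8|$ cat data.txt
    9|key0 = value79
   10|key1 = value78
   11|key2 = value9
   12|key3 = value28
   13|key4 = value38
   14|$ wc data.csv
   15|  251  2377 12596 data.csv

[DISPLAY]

$ git status                                                      
On branch main                                                    
Changes not staged for commit:                                    
                                                                  
        modified:   config.yaml                                   
        modified:   utils.py                                      
        modified:   README.md                                     
$ cat data.txt                                                    
key0 = value79                                                    
key1 = value78                                                    
key2 = value9                                                     
key3 = value28                                                    
key4 = value38                                                    
$ wc data.csv                                                     
  251  2377 12596 data.csv                                        
$ █                                                               
                                                                  
                                                                  
                                                                  
                                                                  
                                                                  
                                                                  
                                                                  
                                                                  


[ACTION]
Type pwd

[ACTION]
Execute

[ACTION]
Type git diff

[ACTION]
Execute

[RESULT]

On branch main                                                    
Changes not staged for commit:                                    
                                                                  
        modified:   config.yaml                                   
        modified:   utils.py                                      
        modified:   README.md                                     
$ cat data.txt                                                    
key0 = value79                                                    
key1 = value78                                                    
key2 = value9                                                     
key3 = value28                                                    
key4 = value38                                                    
$ wc data.csv                                                     
  251  2377 12596 data.csv                                        
$ pwd                                                             
/home/user                                                        
$ git diff                                                        
diff --git a/main.py b/main.py                                    
--- a/main.py                                                     
+++ b/main.py                                                     
@@ -1,3 +1,4 @@                                                   
+# updated                                                        
 import sys                                                       
$ █                                                               


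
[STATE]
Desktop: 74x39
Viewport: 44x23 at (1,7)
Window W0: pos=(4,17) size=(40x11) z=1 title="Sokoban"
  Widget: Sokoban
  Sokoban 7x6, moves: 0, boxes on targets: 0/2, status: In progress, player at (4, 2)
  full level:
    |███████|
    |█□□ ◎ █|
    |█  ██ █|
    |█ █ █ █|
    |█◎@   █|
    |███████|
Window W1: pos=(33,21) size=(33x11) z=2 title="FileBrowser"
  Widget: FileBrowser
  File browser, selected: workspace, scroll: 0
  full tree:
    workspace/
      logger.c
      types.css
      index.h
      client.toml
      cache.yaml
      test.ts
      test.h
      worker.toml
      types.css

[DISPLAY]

                                            
                                            
                                            
                                            
                                            
                                            
                                            
                                            
                                            
                                            
   ┏━━━━━━━━━━━━━━━━━━━━━━━━━━━━━━━━━━━━━━┓ 
   ┃ Sokoban                              ┃ 
   ┠──────────────────────────────────────┨ 
   ┃███████                               ┃ 
   ┃█□□ ◎ █                     ┏━━━━━━━━━━━
   ┃█  ██ █                     ┃ FileBrowse
   ┃█ █ █ █                     ┠───────────
   ┃█◎@   █                     ┃> [-] works
   ┃███████                     ┃    logger.
   ┃Moves: 0  0/2               ┃    types.c
   ┗━━━━━━━━━━━━━━━━━━━━━━━━━━━━┃    index.h
                                ┃    client.
                                ┃    cache.y


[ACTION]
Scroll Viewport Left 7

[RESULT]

                                            
                                            
                                            
                                            
                                            
                                            
                                            
                                            
                                            
                                            
    ┏━━━━━━━━━━━━━━━━━━━━━━━━━━━━━━━━━━━━━━┓
    ┃ Sokoban                              ┃
    ┠──────────────────────────────────────┨
    ┃███████                               ┃
    ┃█□□ ◎ █                     ┏━━━━━━━━━━
    ┃█  ██ █                     ┃ FileBrows
    ┃█ █ █ █                     ┠──────────
    ┃█◎@   █                     ┃> [-] work
    ┃███████                     ┃    logger
    ┃Moves: 0  0/2               ┃    types.
    ┗━━━━━━━━━━━━━━━━━━━━━━━━━━━━┃    index.
                                 ┃    client
                                 ┃    cache.


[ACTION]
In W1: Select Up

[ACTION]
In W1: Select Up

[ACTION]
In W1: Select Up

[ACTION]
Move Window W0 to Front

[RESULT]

                                            
                                            
                                            
                                            
                                            
                                            
                                            
                                            
                                            
                                            
    ┏━━━━━━━━━━━━━━━━━━━━━━━━━━━━━━━━━━━━━━┓
    ┃ Sokoban                              ┃
    ┠──────────────────────────────────────┨
    ┃███████                               ┃
    ┃█□□ ◎ █                               ┃
    ┃█  ██ █                               ┃
    ┃█ █ █ █                               ┃
    ┃█◎@   █                               ┃
    ┃███████                               ┃
    ┃Moves: 0  0/2                         ┃
    ┗━━━━━━━━━━━━━━━━━━━━━━━━━━━━━━━━━━━━━━┛
                                 ┃    client
                                 ┃    cache.


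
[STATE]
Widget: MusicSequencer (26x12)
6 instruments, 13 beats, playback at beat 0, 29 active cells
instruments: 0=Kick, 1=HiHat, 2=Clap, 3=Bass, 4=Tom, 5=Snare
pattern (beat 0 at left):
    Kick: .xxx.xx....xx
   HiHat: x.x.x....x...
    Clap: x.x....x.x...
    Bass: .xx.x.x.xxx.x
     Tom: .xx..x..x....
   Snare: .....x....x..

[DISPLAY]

      ▼123456789012       
  Kick·███·██····██       
 HiHat█·█·█····█···       
  Clap█·█····█·█···       
  Bass·██·█·█·███·█       
   Tom·██··█··█····       
 Snare·····█····█··       
                          
                          
                          
                          
                          


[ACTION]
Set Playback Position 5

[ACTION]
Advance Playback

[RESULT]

      012345▼789012       
  Kick·███·██····██       
 HiHat█·█·█····█···       
  Clap█·█····█·█···       
  Bass·██·█·█·███·█       
   Tom·██··█··█····       
 Snare·····█····█··       
                          
                          
                          
                          
                          


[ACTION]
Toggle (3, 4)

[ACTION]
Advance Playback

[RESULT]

      0123456▼89012       
  Kick·███·██····██       
 HiHat█·█·█····█···       
  Clap█·█····█·█···       
  Bass·██···█·███·█       
   Tom·██··█··█····       
 Snare·····█····█··       
                          
                          
                          
                          
                          


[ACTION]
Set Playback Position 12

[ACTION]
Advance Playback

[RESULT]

      ▼123456789012       
  Kick·███·██····██       
 HiHat█·█·█····█···       
  Clap█·█····█·█···       
  Bass·██···█·███·█       
   Tom·██··█··█····       
 Snare·····█····█··       
                          
                          
                          
                          
                          


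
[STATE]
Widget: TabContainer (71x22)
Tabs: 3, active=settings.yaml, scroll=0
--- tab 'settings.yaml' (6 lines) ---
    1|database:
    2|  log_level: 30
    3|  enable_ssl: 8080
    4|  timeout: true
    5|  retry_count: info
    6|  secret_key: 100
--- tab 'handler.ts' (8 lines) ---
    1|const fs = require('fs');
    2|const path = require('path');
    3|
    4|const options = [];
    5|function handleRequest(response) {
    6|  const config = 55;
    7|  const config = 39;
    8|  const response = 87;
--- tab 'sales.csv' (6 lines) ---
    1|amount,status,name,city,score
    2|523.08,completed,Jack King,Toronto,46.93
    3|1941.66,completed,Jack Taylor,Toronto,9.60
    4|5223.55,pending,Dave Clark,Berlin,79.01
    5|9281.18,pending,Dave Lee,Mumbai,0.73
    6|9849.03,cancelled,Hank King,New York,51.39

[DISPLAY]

[settings.yaml]│ handler.ts │ sales.csv                                
───────────────────────────────────────────────────────────────────────
database:                                                              
  log_level: 30                                                        
  enable_ssl: 8080                                                     
  timeout: true                                                        
  retry_count: info                                                    
  secret_key: 100                                                      
                                                                       
                                                                       
                                                                       
                                                                       
                                                                       
                                                                       
                                                                       
                                                                       
                                                                       
                                                                       
                                                                       
                                                                       
                                                                       
                                                                       


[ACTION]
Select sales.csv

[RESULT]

 settings.yaml │ handler.ts │[sales.csv]                               
───────────────────────────────────────────────────────────────────────
amount,status,name,city,score                                          
523.08,completed,Jack King,Toronto,46.93                               
1941.66,completed,Jack Taylor,Toronto,9.60                             
5223.55,pending,Dave Clark,Berlin,79.01                                
9281.18,pending,Dave Lee,Mumbai,0.73                                   
9849.03,cancelled,Hank King,New York,51.39                             
                                                                       
                                                                       
                                                                       
                                                                       
                                                                       
                                                                       
                                                                       
                                                                       
                                                                       
                                                                       
                                                                       
                                                                       
                                                                       
                                                                       


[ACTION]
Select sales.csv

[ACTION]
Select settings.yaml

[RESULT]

[settings.yaml]│ handler.ts │ sales.csv                                
───────────────────────────────────────────────────────────────────────
database:                                                              
  log_level: 30                                                        
  enable_ssl: 8080                                                     
  timeout: true                                                        
  retry_count: info                                                    
  secret_key: 100                                                      
                                                                       
                                                                       
                                                                       
                                                                       
                                                                       
                                                                       
                                                                       
                                                                       
                                                                       
                                                                       
                                                                       
                                                                       
                                                                       
                                                                       


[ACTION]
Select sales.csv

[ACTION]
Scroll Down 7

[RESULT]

 settings.yaml │ handler.ts │[sales.csv]                               
───────────────────────────────────────────────────────────────────────
9849.03,cancelled,Hank King,New York,51.39                             
                                                                       
                                                                       
                                                                       
                                                                       
                                                                       
                                                                       
                                                                       
                                                                       
                                                                       
                                                                       
                                                                       
                                                                       
                                                                       
                                                                       
                                                                       
                                                                       
                                                                       
                                                                       
                                                                       


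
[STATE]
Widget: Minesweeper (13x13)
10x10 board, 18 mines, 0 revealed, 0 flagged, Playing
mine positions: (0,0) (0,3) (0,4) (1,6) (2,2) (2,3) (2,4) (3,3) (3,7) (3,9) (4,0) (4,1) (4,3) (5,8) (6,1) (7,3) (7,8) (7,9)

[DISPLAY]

■■■■■■■■■■   
■■■■■■■■■■   
■■■■■■■■■■   
■■■■■■■■■■   
■■■■■■■■■■   
■■■■■■■■■■   
■■■■■■■■■■   
■■■■■■■■■■   
■■■■■■■■■■   
■■■■■■■■■■   
             
             
             


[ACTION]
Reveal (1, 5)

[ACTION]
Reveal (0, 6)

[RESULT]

■■■■■■1■■■   
■■■■■3■■■■   
■■■■■■■■■■   
■■■■■■■■■■   
■■■■■■■■■■   
■■■■■■■■■■   
■■■■■■■■■■   
■■■■■■■■■■   
■■■■■■■■■■   
■■■■■■■■■■   
             
             
             


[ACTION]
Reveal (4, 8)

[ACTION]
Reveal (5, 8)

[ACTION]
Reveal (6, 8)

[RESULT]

✹■■✹✹■1■■■   
■■■■■3✹■■■   
■■✹✹✹■■■■■   
■■■✹■■■✹■✹   
✹✹■✹■■■■3■   
■■■■■■■■✹■   
■✹■■■■■■■■   
■■■✹■■■■✹✹   
■■■■■■■■■■   
■■■■■■■■■■   
             
             
             


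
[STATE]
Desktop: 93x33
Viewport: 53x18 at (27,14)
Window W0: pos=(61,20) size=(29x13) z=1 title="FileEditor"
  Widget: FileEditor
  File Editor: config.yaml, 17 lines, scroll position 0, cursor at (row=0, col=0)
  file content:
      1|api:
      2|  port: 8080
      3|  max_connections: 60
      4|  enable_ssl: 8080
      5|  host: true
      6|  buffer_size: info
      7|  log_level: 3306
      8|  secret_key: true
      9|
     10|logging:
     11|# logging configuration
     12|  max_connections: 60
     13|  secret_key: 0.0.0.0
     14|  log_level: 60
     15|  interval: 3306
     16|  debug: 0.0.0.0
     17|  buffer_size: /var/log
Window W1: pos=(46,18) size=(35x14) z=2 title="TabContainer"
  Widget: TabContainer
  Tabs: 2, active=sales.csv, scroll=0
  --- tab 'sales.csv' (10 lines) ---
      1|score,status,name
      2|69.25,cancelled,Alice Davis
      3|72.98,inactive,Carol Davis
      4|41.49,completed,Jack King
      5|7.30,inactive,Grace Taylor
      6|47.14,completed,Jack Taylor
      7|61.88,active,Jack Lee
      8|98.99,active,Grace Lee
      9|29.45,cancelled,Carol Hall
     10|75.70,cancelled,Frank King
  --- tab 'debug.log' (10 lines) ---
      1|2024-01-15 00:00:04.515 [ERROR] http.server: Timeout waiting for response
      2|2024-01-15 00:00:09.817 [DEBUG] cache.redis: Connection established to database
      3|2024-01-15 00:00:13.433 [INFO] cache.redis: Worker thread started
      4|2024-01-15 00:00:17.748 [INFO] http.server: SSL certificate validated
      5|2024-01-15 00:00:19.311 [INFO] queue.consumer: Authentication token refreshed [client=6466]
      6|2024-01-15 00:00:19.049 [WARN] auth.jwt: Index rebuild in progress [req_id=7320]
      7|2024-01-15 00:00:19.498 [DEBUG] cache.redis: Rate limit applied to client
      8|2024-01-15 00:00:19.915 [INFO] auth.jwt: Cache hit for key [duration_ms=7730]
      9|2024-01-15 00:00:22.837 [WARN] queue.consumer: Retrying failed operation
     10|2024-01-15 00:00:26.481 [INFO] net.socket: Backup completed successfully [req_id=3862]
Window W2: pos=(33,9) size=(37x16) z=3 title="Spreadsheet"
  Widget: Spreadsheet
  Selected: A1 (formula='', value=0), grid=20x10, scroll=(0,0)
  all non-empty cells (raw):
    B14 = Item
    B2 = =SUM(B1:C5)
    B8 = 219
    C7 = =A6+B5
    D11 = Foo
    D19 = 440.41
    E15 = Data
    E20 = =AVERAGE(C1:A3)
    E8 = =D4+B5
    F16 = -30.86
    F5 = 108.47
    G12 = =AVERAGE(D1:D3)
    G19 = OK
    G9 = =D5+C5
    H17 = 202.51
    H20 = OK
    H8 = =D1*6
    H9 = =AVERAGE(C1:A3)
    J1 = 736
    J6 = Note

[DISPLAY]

      ┃-----------------------------------┃          
      ┃  1      [0]       0       0       ┃          
      ┃  2        0#CIRC!         0       ┃          
      ┃  3        0       0       0       ┃          
      ┃  4        0       0       0       ┃━━━━━━━━━━
      ┃  5        0       0       0       ┃          
      ┃  6        0       0       0       ┃──────────
      ┃  7        0       0       0       ┃          
      ┃  8        0     219       0       ┃──────────
      ┃  9        0       0       0       ┃          
      ┗━━━━━━━━━━━━━━━━━━━━━━━━━━━━━━━━━━━┛avis      
                   ┃72.98,inactive,Carol Davis       
                   ┃41.49,completed,Jack King        
                   ┃7.30,inactive,Grace Taylor       
                   ┃47.14,completed,Jack Taylor      
                   ┃61.88,active,Jack Lee            
                   ┃98.99,active,Grace Lee           
                   ┗━━━━━━━━━━━━━━━━━━━━━━━━━━━━━━━━━


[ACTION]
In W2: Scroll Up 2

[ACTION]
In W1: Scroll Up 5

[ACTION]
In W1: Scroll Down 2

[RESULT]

      ┃-----------------------------------┃          
      ┃  1      [0]       0       0       ┃          
      ┃  2        0#CIRC!         0       ┃          
      ┃  3        0       0       0       ┃          
      ┃  4        0       0       0       ┃━━━━━━━━━━
      ┃  5        0       0       0       ┃          
      ┃  6        0       0       0       ┃──────────
      ┃  7        0       0       0       ┃          
      ┃  8        0     219       0       ┃──────────
      ┃  9        0       0       0       ┃vis       
      ┗━━━━━━━━━━━━━━━━━━━━━━━━━━━━━━━━━━━┛ng        
                   ┃7.30,inactive,Grace Taylor       
                   ┃47.14,completed,Jack Taylor      
                   ┃61.88,active,Jack Lee            
                   ┃98.99,active,Grace Lee           
                   ┃29.45,cancelled,Carol Hall       
                   ┃75.70,cancelled,Frank King       
                   ┗━━━━━━━━━━━━━━━━━━━━━━━━━━━━━━━━━


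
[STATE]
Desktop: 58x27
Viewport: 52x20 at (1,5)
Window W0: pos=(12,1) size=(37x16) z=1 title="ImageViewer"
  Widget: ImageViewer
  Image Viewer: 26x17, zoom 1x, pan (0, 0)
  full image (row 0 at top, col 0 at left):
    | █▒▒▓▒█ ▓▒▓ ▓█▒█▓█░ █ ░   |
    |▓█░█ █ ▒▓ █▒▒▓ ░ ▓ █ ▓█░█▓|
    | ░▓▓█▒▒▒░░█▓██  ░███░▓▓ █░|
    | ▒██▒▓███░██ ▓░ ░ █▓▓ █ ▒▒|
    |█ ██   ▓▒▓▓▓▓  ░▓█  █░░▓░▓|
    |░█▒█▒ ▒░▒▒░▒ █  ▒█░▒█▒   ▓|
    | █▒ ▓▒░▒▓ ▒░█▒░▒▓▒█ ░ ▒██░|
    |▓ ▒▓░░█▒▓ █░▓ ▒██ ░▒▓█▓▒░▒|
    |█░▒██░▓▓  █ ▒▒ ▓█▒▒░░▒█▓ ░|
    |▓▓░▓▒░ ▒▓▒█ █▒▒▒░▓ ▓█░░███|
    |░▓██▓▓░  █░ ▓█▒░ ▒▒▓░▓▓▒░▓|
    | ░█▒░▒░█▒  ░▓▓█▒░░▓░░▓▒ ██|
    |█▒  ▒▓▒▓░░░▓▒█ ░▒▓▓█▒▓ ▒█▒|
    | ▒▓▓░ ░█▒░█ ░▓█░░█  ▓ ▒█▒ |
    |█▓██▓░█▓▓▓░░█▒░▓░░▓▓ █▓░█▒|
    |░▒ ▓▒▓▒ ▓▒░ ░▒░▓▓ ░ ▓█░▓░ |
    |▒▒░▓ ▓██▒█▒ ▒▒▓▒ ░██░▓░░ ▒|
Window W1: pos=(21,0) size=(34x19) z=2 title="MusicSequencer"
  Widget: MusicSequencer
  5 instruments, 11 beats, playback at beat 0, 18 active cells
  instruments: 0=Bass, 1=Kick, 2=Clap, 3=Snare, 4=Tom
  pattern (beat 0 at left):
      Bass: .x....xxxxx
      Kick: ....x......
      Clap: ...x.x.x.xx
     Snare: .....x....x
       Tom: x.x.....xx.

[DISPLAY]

           ┃▓█░█ █ ▒┃  Kick····█······              
           ┃ ░▓▓█▒▒▒┃  Clap···█·█·█·██              
           ┃ ▒██▒▓██┃ Snare·····█····█              
           ┃█ ██   ▓┃   Tom█·█·····██·              
           ┃░█▒█▒ ▒░┃                               
           ┃ █▒ ▓▒░▒┃                               
           ┃▓ ▒▓░░█▒┃                               
           ┃█░▒██░▓▓┃                               
           ┃▓▓░▓▒░ ▒┃                               
           ┃░▓██▓▓░ ┃                               
           ┃ ░█▒░▒░█┃                               
           ┗━━━━━━━━┃                               
                    ┃                               
                    ┗━━━━━━━━━━━━━━━━━━━━━━━━━━━━━━━
                                                    
                                                    
                                                    
                                                    
                                                    
                                                    


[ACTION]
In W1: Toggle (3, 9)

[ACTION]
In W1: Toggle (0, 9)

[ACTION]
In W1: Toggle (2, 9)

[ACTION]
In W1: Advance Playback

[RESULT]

           ┃▓█░█ █ ▒┃  Kick····█······              
           ┃ ░▓▓█▒▒▒┃  Clap···█·█·█··█              
           ┃ ▒██▒▓██┃ Snare·····█···██              
           ┃█ ██   ▓┃   Tom█·█·····██·              
           ┃░█▒█▒ ▒░┃                               
           ┃ █▒ ▓▒░▒┃                               
           ┃▓ ▒▓░░█▒┃                               
           ┃█░▒██░▓▓┃                               
           ┃▓▓░▓▒░ ▒┃                               
           ┃░▓██▓▓░ ┃                               
           ┃ ░█▒░▒░█┃                               
           ┗━━━━━━━━┃                               
                    ┃                               
                    ┗━━━━━━━━━━━━━━━━━━━━━━━━━━━━━━━
                                                    
                                                    
                                                    
                                                    
                                                    
                                                    


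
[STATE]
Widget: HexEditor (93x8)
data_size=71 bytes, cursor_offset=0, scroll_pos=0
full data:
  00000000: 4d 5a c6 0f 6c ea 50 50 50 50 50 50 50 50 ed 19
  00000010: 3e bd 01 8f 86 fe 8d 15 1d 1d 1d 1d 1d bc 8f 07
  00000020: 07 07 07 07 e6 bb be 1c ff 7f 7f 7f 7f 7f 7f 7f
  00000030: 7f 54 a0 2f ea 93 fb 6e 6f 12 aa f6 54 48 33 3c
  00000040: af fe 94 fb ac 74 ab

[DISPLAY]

00000000  4D 5a c6 0f 6c ea 50 50  50 50 50 50 50 50 ed 19  |MZ..l.PPPPPPPP..|               
00000010  3e bd 01 8f 86 fe 8d 15  1d 1d 1d 1d 1d bc 8f 07  |>...............|               
00000020  07 07 07 07 e6 bb be 1c  ff 7f 7f 7f 7f 7f 7f 7f  |................|               
00000030  7f 54 a0 2f ea 93 fb 6e  6f 12 aa f6 54 48 33 3c  |.T./...no...TH3<|               
00000040  af fe 94 fb ac 74 ab                              |.....t.         |               
                                                                                             
                                                                                             
                                                                                             


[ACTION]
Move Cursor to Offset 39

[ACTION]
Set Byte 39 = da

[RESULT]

00000000  4d 5a c6 0f 6c ea 50 50  50 50 50 50 50 50 ed 19  |MZ..l.PPPPPPPP..|               
00000010  3e bd 01 8f 86 fe 8d 15  1d 1d 1d 1d 1d bc 8f 07  |>...............|               
00000020  07 07 07 07 e6 bb be DA  ff 7f 7f 7f 7f 7f 7f 7f  |................|               
00000030  7f 54 a0 2f ea 93 fb 6e  6f 12 aa f6 54 48 33 3c  |.T./...no...TH3<|               
00000040  af fe 94 fb ac 74 ab                              |.....t.         |               
                                                                                             
                                                                                             
                                                                                             


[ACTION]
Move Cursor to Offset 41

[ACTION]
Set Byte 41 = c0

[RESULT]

00000000  4d 5a c6 0f 6c ea 50 50  50 50 50 50 50 50 ed 19  |MZ..l.PPPPPPPP..|               
00000010  3e bd 01 8f 86 fe 8d 15  1d 1d 1d 1d 1d bc 8f 07  |>...............|               
00000020  07 07 07 07 e6 bb be da  ff C0 7f 7f 7f 7f 7f 7f  |................|               
00000030  7f 54 a0 2f ea 93 fb 6e  6f 12 aa f6 54 48 33 3c  |.T./...no...TH3<|               
00000040  af fe 94 fb ac 74 ab                              |.....t.         |               
                                                                                             
                                                                                             
                                                                                             


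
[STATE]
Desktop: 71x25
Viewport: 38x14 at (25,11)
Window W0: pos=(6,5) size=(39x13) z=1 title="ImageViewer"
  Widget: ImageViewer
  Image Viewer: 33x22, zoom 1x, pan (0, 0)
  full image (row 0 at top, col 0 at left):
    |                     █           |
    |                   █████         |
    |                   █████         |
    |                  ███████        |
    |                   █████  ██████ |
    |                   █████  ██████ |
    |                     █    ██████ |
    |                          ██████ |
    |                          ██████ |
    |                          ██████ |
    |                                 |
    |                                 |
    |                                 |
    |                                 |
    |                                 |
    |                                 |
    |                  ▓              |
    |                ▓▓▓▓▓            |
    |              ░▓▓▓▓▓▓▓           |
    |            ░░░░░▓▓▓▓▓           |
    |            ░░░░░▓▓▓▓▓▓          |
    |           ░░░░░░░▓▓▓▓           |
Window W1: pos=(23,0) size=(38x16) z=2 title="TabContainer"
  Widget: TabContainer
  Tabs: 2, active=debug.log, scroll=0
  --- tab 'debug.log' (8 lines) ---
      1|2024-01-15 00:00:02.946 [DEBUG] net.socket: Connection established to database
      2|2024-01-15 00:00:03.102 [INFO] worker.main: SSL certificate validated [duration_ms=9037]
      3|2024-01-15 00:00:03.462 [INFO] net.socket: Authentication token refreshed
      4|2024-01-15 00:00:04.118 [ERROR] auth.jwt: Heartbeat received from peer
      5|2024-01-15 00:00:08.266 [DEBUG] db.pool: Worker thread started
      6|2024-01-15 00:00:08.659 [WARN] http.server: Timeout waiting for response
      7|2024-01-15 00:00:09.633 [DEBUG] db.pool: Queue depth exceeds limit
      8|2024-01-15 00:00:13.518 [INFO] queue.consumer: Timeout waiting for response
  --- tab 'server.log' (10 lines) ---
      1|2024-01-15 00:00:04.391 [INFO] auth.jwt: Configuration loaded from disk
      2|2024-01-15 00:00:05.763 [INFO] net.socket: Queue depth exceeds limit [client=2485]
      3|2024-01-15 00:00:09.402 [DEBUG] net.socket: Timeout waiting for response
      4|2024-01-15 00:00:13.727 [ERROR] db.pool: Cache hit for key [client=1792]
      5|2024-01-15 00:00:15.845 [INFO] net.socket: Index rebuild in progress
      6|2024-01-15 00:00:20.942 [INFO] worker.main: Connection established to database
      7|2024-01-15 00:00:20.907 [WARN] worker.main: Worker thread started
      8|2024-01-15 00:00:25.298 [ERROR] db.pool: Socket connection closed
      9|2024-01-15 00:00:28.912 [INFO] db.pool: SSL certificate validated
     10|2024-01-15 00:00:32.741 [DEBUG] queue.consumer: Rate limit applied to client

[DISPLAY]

024-01-15 00:00:09.633 [DEBUG] db.p┃  
024-01-15 00:00:13.518 [INFO] queue┃  
                                   ┃  
                                   ┃  
━━━━━━━━━━━━━━━━━━━━━━━━━━━━━━━━━━━┛  
        ██████     ┃                  
━━━━━━━━━━━━━━━━━━━┛                  
                                      
                                      
                                      
                                      
                                      
                                      
                                      


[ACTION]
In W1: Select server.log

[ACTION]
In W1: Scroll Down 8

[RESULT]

                                   ┃  
                                   ┃  
                                   ┃  
                                   ┃  
━━━━━━━━━━━━━━━━━━━━━━━━━━━━━━━━━━━┛  
        ██████     ┃                  
━━━━━━━━━━━━━━━━━━━┛                  
                                      
                                      
                                      
                                      
                                      
                                      
                                      
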